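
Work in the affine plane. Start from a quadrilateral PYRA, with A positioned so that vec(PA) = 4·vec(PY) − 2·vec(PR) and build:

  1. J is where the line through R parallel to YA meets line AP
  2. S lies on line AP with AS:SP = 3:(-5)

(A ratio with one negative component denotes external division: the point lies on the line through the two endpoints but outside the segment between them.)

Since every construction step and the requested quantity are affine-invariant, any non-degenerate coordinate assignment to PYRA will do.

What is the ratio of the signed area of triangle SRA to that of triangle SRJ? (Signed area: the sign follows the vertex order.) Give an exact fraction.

[SRA]:[SRJ] = 3/2

Work in coordinates with P = (0, 0), Y = (1, 0), R = (0, 1), A = (4, -2).
1. J is where the line through R parallel to YA meets line AP ⇒ J = (6, -3)
2. S lies on line AP with AS:SP = 3:(-5) ⇒ S = (10, -5)
2·[SRA] = 6, 2·[SRJ] = 4
[SRA]:[SRJ] = 6:4 = 3/2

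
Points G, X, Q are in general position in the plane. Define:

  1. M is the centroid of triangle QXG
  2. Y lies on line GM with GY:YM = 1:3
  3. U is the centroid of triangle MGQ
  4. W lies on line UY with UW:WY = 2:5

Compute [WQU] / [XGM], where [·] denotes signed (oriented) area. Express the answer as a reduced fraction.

[WQU]:[XGM] = 1/21

Assign G = (0, 0), X = (1, 0), Q = (0, 1) — the answer is frame-independent, so this choice is without loss of generality.
1. M is the centroid of triangle QXG ⇒ M = (1/3, 1/3)
2. Y lies on line GM with GY:YM = 1:3 ⇒ Y = (1/12, 1/12)
3. U is the centroid of triangle MGQ ⇒ U = (1/9, 4/9)
4. W lies on line UY with UW:WY = 2:5 ⇒ W = (13/126, 43/126)
2·[WQU] = -1/63, 2·[XGM] = -1/3
[WQU]:[XGM] = -1/63:-1/3 = 1/21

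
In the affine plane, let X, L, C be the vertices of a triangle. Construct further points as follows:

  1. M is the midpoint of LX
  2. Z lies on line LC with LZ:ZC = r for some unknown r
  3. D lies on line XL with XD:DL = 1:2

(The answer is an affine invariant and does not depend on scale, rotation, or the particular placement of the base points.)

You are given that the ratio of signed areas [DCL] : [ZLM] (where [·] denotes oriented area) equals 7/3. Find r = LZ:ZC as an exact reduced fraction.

r = 4/3

Assign X = (0, 0), L = (1, 0), C = (0, 1) — the answer is frame-independent, so this choice is without loss of generality.
1. M is the midpoint of LX ⇒ M = (1/2, 0)
2. With LZ:ZC = r, write λ = r/(r+1) so Z = L + λ·(C−L); Z is affine-linear in λ
3. D lies on line XL with XD:DL = 1:2 ⇒ D = (1/3, 0)
Every point depending on Z is an affine combination of Z and λ-independent points, so each such coordinate is linear in λ; the λ² term in each signed area is a multiple of (C−L)×(C−L) = 0, so 2·[DCL] and 2·[ZLM] are each linear in λ. Evaluating at λ=0 and λ=1:
  2·[DCL] = -2/3,   2·[ZLM] = -1/2·λ
So [DCL]:[ZLM] = (-2/3) / (-1/2·λ). Setting this equal to 7/3:
  -2/3 = 7/3·(-1/2·λ)  ⇒  λ = 4/7
Then r = λ/(1−λ) = (4/7)/(3/7) = 4/3. Check: with r = 4/3, Z = (3/7, 4/7) and [DCL]:[ZLM] = 7/3 as required.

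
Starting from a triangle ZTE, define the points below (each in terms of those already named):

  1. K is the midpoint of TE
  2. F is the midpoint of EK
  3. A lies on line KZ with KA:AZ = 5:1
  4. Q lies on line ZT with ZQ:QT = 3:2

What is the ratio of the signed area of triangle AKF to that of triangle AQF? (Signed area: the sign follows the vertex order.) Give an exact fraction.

[AKF]:[AQF] = 25/43

Set Z = (0, 0), T = (1, 0), E = (0, 1); any affine frame gives the same invariant.
1. K is the midpoint of TE ⇒ K = (1/2, 1/2)
2. F is the midpoint of EK ⇒ F = (1/4, 3/4)
3. A lies on line KZ with KA:AZ = 5:1 ⇒ A = (1/12, 1/12)
4. Q lies on line ZT with ZQ:QT = 3:2 ⇒ Q = (3/5, 0)
2·[AKF] = 5/24, 2·[AQF] = 43/120
[AKF]:[AQF] = 5/24:43/120 = 25/43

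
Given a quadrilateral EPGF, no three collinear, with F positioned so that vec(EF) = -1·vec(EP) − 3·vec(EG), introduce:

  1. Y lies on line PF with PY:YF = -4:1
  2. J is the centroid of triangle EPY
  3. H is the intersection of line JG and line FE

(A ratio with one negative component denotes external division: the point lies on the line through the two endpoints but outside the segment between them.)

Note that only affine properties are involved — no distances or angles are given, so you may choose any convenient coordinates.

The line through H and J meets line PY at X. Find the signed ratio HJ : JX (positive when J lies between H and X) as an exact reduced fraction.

HJ:JX = 8/5

Set E = (0, 0), P = (1, 0), G = (0, 1), F = (-1, -3); any affine frame gives the same invariant.
1. Y lies on line PF with PY:YF = -4:1 ⇒ Y = (-5/3, -4)
2. J is the centroid of triangle EPY ⇒ J = (-2/9, -4/3)
3. H is the intersection of line JG and line FE ⇒ H = (-2/15, -2/5)
line HJ meets PY at X = (-5/18, -23/12)
J = H + t·(X−H) with t = 8/13, so HJ:JX = 8/13:5/13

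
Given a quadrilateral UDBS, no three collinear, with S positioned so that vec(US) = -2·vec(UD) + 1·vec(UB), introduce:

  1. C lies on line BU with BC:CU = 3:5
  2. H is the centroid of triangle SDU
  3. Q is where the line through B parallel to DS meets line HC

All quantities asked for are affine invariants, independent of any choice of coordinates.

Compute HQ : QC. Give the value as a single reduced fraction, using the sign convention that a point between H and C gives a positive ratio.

HQ:QC = -56/27

Assign U = (0, 0), D = (1, 0), B = (0, 1), S = (-2, 1) — the answer is frame-independent, so this choice is without loss of generality.
1. C lies on line BU with BC:CU = 3:5 ⇒ C = (0, 5/8)
2. H is the centroid of triangle SDU ⇒ H = (-1/3, 1/3)
3. Q is where the line through B parallel to DS meets line HC ⇒ Q = (9/29, 26/29)
Q = H + t·(C−H) with t = 56/29, so HQ:QC = t:(1−t) = 56/29:-27/29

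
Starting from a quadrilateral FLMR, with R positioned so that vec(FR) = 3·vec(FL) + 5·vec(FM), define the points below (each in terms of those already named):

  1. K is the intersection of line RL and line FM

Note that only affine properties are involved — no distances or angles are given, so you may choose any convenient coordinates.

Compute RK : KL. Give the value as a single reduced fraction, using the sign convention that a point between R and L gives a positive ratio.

RK:KL = -3

Set F = (0, 0), L = (1, 0), M = (0, 1), R = (3, 5); any affine frame gives the same invariant.
1. K is the intersection of line RL and line FM ⇒ K = (0, -5/2)
K = R + t·(L−R) with t = 3/2, so RK:KL = t:(1−t) = 3/2:-1/2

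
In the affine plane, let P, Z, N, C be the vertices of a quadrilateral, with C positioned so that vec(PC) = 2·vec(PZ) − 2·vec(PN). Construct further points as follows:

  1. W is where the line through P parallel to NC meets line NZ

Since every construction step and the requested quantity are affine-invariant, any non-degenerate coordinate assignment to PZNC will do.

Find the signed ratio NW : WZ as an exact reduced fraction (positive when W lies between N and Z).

Set P = (0, 0), Z = (1, 0), N = (0, 1), C = (2, -2); any affine frame gives the same invariant.
1. W is where the line through P parallel to NC meets line NZ ⇒ W = (-2, 3)
W = N + t·(Z−N) with t = -2, so NW:WZ = t:(1−t) = -2:3

NW:WZ = -2/3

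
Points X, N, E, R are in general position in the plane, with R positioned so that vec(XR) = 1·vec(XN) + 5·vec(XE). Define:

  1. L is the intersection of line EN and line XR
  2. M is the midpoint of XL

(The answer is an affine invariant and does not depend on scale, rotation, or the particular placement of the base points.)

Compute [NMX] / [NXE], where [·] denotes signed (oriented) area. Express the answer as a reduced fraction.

[NMX]:[NXE] = -5/12

Assign X = (0, 0), N = (1, 0), E = (0, 1), R = (1, 5) — the answer is frame-independent, so this choice is without loss of generality.
1. L is the intersection of line EN and line XR ⇒ L = (1/6, 5/6)
2. M is the midpoint of XL ⇒ M = (1/12, 5/12)
2·[NMX] = 5/12, 2·[NXE] = -1
[NMX]:[NXE] = 5/12:-1 = -5/12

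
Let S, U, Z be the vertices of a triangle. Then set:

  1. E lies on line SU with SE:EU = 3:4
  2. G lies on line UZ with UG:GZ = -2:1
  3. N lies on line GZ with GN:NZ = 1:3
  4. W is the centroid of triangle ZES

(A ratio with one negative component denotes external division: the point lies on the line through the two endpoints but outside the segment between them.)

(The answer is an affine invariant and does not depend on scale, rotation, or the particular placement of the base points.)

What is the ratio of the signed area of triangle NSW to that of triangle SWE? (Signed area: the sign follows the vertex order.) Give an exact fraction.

Assign S = (0, 0), U = (1, 0), Z = (0, 1) — the answer is frame-independent, so this choice is without loss of generality.
1. E lies on line SU with SE:EU = 3:4 ⇒ E = (3/7, 0)
2. G lies on line UZ with UG:GZ = -2:1 ⇒ G = (-1, 2)
3. N lies on line GZ with GN:NZ = 1:3 ⇒ N = (-3/4, 7/4)
4. W is the centroid of triangle ZES ⇒ W = (1/7, 1/3)
2·[NSW] = 1/2, 2·[SWE] = -1/7
[NSW]:[SWE] = 1/2:-1/7 = -7/2

[NSW]:[SWE] = -7/2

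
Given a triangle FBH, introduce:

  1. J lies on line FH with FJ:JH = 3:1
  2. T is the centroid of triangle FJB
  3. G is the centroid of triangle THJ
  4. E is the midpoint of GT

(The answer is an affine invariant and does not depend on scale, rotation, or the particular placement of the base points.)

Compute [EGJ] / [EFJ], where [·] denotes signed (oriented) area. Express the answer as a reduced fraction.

Choose coordinates F = (0, 0), B = (1, 0), H = (0, 1).
1. J lies on line FH with FJ:JH = 3:1 ⇒ J = (0, 3/4)
2. T is the centroid of triangle FJB ⇒ T = (1/3, 1/4)
3. G is the centroid of triangle THJ ⇒ G = (1/9, 2/3)
4. E is the midpoint of GT ⇒ E = (2/9, 11/24)
2·[EGJ] = 1/72, 2·[EFJ] = -1/6
[EGJ]:[EFJ] = 1/72:-1/6 = -1/12

[EGJ]:[EFJ] = -1/12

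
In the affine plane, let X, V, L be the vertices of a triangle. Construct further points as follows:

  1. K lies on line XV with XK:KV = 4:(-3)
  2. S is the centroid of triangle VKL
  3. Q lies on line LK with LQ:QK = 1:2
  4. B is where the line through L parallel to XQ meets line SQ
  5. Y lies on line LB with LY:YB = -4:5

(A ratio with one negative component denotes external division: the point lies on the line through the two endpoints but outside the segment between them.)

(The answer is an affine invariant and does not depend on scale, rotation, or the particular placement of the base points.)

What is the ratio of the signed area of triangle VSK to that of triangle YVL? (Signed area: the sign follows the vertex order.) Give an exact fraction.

[VSK]:[YVL] = -1/4

Assign X = (0, 0), V = (1, 0), L = (0, 1) — the answer is frame-independent, so this choice is without loss of generality.
1. K lies on line XV with XK:KV = 4:(-3) ⇒ K = (4, 0)
2. S is the centroid of triangle VKL ⇒ S = (5/3, 1/3)
3. Q lies on line LK with LQ:QK = 1:2 ⇒ Q = (4/3, 2/3)
4. B is where the line through L parallel to XQ meets line SQ ⇒ B = (2/3, 4/3)
5. Y lies on line LB with LY:YB = -4:5 ⇒ Y = (-8/3, -1/3)
2·[VSK] = -1, 2·[YVL] = 4
[VSK]:[YVL] = -1:4 = -1/4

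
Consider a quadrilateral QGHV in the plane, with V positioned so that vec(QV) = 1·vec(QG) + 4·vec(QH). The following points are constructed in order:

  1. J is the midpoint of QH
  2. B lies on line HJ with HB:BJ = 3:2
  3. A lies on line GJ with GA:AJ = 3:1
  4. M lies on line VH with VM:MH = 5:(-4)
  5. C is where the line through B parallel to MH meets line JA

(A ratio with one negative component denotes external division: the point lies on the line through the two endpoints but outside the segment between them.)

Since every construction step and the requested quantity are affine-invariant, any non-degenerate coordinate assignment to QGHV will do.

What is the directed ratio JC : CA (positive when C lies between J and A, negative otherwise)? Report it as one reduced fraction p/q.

Assign Q = (0, 0), G = (1, 0), H = (0, 1), V = (1, 4) — the answer is frame-independent, so this choice is without loss of generality.
1. J is the midpoint of QH ⇒ J = (0, 1/2)
2. B lies on line HJ with HB:BJ = 3:2 ⇒ B = (0, 7/10)
3. A lies on line GJ with GA:AJ = 3:1 ⇒ A = (1/4, 3/8)
4. M lies on line VH with VM:MH = 5:(-4) ⇒ M = (-4, -11)
5. C is where the line through B parallel to MH meets line JA ⇒ C = (-2/35, 37/70)
C = J + t·(A−J) with t = -8/35, so JC:CA = t:(1−t) = -8/35:43/35

JC:CA = -8/43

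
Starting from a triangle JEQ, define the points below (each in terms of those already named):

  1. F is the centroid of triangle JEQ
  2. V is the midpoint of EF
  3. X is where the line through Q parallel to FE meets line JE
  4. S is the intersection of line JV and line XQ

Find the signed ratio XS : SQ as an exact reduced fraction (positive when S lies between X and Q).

Set J = (0, 0), E = (1, 0), Q = (0, 1); any affine frame gives the same invariant.
1. F is the centroid of triangle JEQ ⇒ F = (1/3, 1/3)
2. V is the midpoint of EF ⇒ V = (2/3, 1/6)
3. X is where the line through Q parallel to FE meets line JE ⇒ X = (2, 0)
4. S is the intersection of line JV and line XQ ⇒ S = (4/3, 1/3)
S = X + t·(Q−X) with t = 1/3, so XS:SQ = t:(1−t) = 1/3:2/3

XS:SQ = 1/2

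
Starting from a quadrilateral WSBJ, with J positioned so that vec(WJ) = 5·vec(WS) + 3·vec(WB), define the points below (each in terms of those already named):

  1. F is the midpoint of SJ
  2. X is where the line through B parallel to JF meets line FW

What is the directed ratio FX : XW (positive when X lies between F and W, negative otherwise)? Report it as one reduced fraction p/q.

Set W = (0, 0), S = (1, 0), B = (0, 1), J = (5, 3); any affine frame gives the same invariant.
1. F is the midpoint of SJ ⇒ F = (3, 3/2)
2. X is where the line through B parallel to JF meets line FW ⇒ X = (-4, -2)
X = F + t·(W−F) with t = 7/3, so FX:XW = t:(1−t) = 7/3:-4/3

FX:XW = -7/4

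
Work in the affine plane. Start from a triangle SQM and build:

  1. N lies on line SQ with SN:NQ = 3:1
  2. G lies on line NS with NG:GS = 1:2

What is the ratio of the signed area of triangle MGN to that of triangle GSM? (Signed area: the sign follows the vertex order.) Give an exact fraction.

[MGN]:[GSM] = -1/2

Work in coordinates with S = (0, 0), Q = (1, 0), M = (0, 1).
1. N lies on line SQ with SN:NQ = 3:1 ⇒ N = (3/4, 0)
2. G lies on line NS with NG:GS = 1:2 ⇒ G = (1/2, 0)
2·[MGN] = 1/4, 2·[GSM] = -1/2
[MGN]:[GSM] = 1/4:-1/2 = -1/2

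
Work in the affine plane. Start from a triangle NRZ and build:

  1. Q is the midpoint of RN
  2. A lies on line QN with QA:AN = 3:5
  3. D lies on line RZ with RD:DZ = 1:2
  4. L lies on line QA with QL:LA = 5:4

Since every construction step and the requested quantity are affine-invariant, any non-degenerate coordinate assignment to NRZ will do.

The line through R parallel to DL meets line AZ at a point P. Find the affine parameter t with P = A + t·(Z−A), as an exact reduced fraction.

Work in coordinates with N = (0, 0), R = (1, 0), Z = (0, 1).
1. Q is the midpoint of RN ⇒ Q = (1/2, 0)
2. A lies on line QN with QA:AN = 3:5 ⇒ A = (5/16, 0)
3. D lies on line RZ with RD:DZ = 1:2 ⇒ D = (2/3, 1/3)
4. L lies on line QA with QL:LA = 5:4 ⇒ L = (19/48, 0)
through R parallel to DL: direction (-13/48, -1/3); meets AZ at P = (145/288, -11/18)
P = A + t·(Z−A) with t = -11/18

t = -11/18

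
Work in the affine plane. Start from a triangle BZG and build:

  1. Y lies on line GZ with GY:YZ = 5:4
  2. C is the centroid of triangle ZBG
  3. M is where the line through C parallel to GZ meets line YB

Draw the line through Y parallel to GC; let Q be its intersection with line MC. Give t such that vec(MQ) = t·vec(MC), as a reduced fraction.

t = -14

Set B = (0, 0), Z = (1, 0), G = (0, 1); any affine frame gives the same invariant.
1. Y lies on line GZ with GY:YZ = 5:4 ⇒ Y = (5/9, 4/9)
2. C is the centroid of triangle ZBG ⇒ C = (1/3, 1/3)
3. M is where the line through C parallel to GZ meets line YB ⇒ M = (10/27, 8/27)
through Y parallel to GC: direction (1/3, -2/3); meets MC at Q = (8/9, -2/9)
Q = M + t·(C−M) with t = -14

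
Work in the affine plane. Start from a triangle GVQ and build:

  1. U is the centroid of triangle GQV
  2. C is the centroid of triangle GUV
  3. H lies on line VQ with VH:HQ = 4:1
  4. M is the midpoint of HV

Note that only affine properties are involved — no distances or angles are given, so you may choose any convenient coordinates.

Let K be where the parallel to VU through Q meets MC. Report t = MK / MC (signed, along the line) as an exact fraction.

t = -9/11

Choose coordinates G = (0, 0), V = (1, 0), Q = (0, 1).
1. U is the centroid of triangle GQV ⇒ U = (1/3, 1/3)
2. C is the centroid of triangle GUV ⇒ C = (4/9, 1/9)
3. H lies on line VQ with VH:HQ = 4:1 ⇒ H = (1/5, 4/5)
4. M is the midpoint of HV ⇒ M = (3/5, 2/5)
through Q parallel to VU: direction (-2/3, 1/3); meets MC at K = (8/11, 7/11)
K = M + t·(C−M) with t = -9/11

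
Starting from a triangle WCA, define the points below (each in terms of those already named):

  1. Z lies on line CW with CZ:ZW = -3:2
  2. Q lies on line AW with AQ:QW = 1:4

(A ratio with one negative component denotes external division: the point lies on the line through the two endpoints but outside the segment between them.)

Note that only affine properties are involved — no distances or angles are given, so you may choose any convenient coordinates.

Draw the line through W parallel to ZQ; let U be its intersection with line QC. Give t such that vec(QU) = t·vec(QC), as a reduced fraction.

Set W = (0, 0), C = (1, 0), A = (0, 1); any affine frame gives the same invariant.
1. Z lies on line CW with CZ:ZW = -3:2 ⇒ Z = (-2, 0)
2. Q lies on line AW with AQ:QW = 1:4 ⇒ Q = (0, 4/5)
through W parallel to ZQ: direction (2, 4/5); meets QC at U = (2/3, 4/15)
U = Q + t·(C−Q) with t = 2/3

t = 2/3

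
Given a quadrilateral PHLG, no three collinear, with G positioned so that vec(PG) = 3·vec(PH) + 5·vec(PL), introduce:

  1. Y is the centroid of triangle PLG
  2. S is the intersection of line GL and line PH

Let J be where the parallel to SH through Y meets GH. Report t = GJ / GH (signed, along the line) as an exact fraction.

t = 3/5

Set P = (0, 0), H = (1, 0), L = (0, 1), G = (3, 5); any affine frame gives the same invariant.
1. Y is the centroid of triangle PLG ⇒ Y = (1, 2)
2. S is the intersection of line GL and line PH ⇒ S = (-3/4, 0)
through Y parallel to SH: direction (7/4, 0); meets GH at J = (9/5, 2)
J = G + t·(H−G) with t = 3/5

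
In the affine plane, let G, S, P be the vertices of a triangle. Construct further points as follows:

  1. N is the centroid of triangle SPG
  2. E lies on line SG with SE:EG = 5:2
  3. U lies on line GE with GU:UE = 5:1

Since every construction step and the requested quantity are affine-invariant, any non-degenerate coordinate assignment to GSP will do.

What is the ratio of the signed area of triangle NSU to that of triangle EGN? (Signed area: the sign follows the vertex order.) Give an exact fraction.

[NSU]:[EGN] = 8/3

Choose coordinates G = (0, 0), S = (1, 0), P = (0, 1).
1. N is the centroid of triangle SPG ⇒ N = (1/3, 1/3)
2. E lies on line SG with SE:EG = 5:2 ⇒ E = (2/7, 0)
3. U lies on line GE with GU:UE = 5:1 ⇒ U = (5/21, 0)
2·[NSU] = -16/63, 2·[EGN] = -2/21
[NSU]:[EGN] = -16/63:-2/21 = 8/3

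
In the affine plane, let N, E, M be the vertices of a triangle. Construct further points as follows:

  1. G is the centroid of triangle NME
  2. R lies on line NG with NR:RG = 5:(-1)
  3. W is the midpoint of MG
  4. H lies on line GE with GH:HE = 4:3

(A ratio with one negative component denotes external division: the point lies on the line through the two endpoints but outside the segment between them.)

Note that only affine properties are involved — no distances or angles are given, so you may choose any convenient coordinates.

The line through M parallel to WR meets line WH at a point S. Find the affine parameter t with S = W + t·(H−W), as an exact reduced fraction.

t = 7

Choose coordinates N = (0, 0), E = (1, 0), M = (0, 1).
1. G is the centroid of triangle NME ⇒ G = (1/3, 1/3)
2. R lies on line NG with NR:RG = 5:(-1) ⇒ R = (5/12, 5/12)
3. W is the midpoint of MG ⇒ W = (1/6, 2/3)
4. H lies on line GE with GH:HE = 4:3 ⇒ H = (5/7, 1/7)
through M parallel to WR: direction (1/4, -1/4); meets WH at S = (4, -3)
S = W + t·(H−W) with t = 7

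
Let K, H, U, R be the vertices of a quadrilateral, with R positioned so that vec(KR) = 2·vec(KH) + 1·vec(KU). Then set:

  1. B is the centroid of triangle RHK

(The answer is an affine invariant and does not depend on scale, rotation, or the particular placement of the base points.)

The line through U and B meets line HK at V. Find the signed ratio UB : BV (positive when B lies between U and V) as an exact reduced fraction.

Choose coordinates K = (0, 0), H = (1, 0), U = (0, 1), R = (2, 1).
1. B is the centroid of triangle RHK ⇒ B = (1, 1/3)
line UB meets HK at V = (3/2, 0)
B = U + t·(V−U) with t = 2/3, so UB:BV = 2/3:1/3

UB:BV = 2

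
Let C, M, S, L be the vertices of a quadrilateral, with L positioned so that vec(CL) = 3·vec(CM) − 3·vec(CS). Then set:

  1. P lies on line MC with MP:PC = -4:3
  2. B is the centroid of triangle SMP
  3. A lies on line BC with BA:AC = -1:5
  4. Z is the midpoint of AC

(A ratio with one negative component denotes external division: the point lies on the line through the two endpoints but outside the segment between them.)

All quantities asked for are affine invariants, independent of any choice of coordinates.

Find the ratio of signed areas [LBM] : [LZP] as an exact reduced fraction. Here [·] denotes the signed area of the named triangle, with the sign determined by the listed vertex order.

[LBM]:[LZP] = -13/27

Assign C = (0, 0), M = (1, 0), S = (0, 1), L = (3, -3) — the answer is frame-independent, so this choice is without loss of generality.
1. P lies on line MC with MP:PC = -4:3 ⇒ P = (-3, 0)
2. B is the centroid of triangle SMP ⇒ B = (-2/3, 1/3)
3. A lies on line BC with BA:AC = -1:5 ⇒ A = (-5/6, 5/12)
4. Z is the midpoint of AC ⇒ Z = (-5/12, 5/24)
2·[LBM] = -13/3, 2·[LZP] = 9
[LBM]:[LZP] = -13/3:9 = -13/27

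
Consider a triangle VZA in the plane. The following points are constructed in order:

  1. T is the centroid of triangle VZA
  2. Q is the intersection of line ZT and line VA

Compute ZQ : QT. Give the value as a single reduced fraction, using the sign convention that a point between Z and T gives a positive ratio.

Assign V = (0, 0), Z = (1, 0), A = (0, 1) — the answer is frame-independent, so this choice is without loss of generality.
1. T is the centroid of triangle VZA ⇒ T = (1/3, 1/3)
2. Q is the intersection of line ZT and line VA ⇒ Q = (0, 1/2)
Q = Z + t·(T−Z) with t = 3/2, so ZQ:QT = t:(1−t) = 3/2:-1/2

ZQ:QT = -3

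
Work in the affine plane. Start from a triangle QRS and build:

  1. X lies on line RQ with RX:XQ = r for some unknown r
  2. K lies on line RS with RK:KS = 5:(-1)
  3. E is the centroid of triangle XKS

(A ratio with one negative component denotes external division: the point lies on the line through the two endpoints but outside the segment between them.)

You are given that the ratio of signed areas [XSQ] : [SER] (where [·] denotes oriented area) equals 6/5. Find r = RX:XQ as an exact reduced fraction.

Assign Q = (0, 0), R = (1, 0), S = (0, 1) — the answer is frame-independent, so this choice is without loss of generality.
1. With RX:XQ = r, write λ = r/(r+1) so X = R + λ·(Q−R); X is affine-linear in λ
2. K lies on line RS with RK:KS = 5:(-1) ⇒ K = (-1/4, 5/4)
3. E is the centroid of triangle XKS ⇒ E is an affine combination of earlier points and hence also affine-linear in λ
Every point depending on X is an affine combination of X and λ-independent points, so each such coordinate is linear in λ; the λ² term in each signed area is a multiple of (Q−R)×(Q−R) = 0, so 2·[XSQ] and 2·[SER] are each linear in λ. Evaluating at λ=0 and λ=1:
  2·[XSQ] = −λ + 1,   2·[SER] = 1/3·λ
So [XSQ]:[SER] = (−λ + 1) / (1/3·λ). Setting this equal to 6/5:
  −λ + 1 = 6/5·(1/3·λ)  ⇒  λ = 5/7
Then r = λ/(1−λ) = (5/7)/(2/7) = 5/2. Check: with r = 5/2, X = (2/7, 0) and [XSQ]:[SER] = 6/5 as required.

r = 5/2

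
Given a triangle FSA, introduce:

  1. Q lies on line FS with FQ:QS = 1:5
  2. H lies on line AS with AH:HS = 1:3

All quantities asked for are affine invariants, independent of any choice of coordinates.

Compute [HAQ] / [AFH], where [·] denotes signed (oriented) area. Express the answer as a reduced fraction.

[HAQ]:[AFH] = 5/6

Assign F = (0, 0), S = (1, 0), A = (0, 1) — the answer is frame-independent, so this choice is without loss of generality.
1. Q lies on line FS with FQ:QS = 1:5 ⇒ Q = (1/6, 0)
2. H lies on line AS with AH:HS = 1:3 ⇒ H = (1/4, 3/4)
2·[HAQ] = 5/24, 2·[AFH] = 1/4
[HAQ]:[AFH] = 5/24:1/4 = 5/6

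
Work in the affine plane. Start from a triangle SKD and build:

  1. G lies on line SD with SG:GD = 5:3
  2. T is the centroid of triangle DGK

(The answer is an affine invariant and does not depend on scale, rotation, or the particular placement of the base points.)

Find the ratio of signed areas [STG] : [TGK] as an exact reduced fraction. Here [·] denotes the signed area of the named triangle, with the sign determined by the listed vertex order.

[STG]:[TGK] = 5/3

Set S = (0, 0), K = (1, 0), D = (0, 1); any affine frame gives the same invariant.
1. G lies on line SD with SG:GD = 5:3 ⇒ G = (0, 5/8)
2. T is the centroid of triangle DGK ⇒ T = (1/3, 13/24)
2·[STG] = 5/24, 2·[TGK] = 1/8
[STG]:[TGK] = 5/24:1/8 = 5/3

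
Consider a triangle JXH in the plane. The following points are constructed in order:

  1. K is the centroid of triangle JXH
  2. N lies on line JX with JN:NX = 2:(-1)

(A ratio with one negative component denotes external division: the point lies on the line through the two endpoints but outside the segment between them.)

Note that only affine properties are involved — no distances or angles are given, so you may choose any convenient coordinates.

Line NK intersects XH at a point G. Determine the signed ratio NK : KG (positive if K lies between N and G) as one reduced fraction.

NK:KG = -4

Work in coordinates with J = (0, 0), X = (1, 0), H = (0, 1).
1. K is the centroid of triangle JXH ⇒ K = (1/3, 1/3)
2. N lies on line JX with JN:NX = 2:(-1) ⇒ N = (2, 0)
line NK meets XH at G = (3/4, 1/4)
K = N + t·(G−N) with t = 4/3, so NK:KG = 4/3:-1/3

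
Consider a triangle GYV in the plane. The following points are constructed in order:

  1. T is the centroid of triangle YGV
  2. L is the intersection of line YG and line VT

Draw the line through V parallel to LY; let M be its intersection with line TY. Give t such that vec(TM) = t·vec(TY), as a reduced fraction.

t = -2

Choose coordinates G = (0, 0), Y = (1, 0), V = (0, 1).
1. T is the centroid of triangle YGV ⇒ T = (1/3, 1/3)
2. L is the intersection of line YG and line VT ⇒ L = (1/2, 0)
through V parallel to LY: direction (1/2, 0); meets TY at M = (-1, 1)
M = T + t·(Y−T) with t = -2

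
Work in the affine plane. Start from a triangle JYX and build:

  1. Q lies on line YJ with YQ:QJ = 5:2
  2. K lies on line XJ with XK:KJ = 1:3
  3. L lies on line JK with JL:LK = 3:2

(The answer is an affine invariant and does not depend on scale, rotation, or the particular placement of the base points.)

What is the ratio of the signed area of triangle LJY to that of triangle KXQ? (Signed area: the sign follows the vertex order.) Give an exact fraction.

[LJY]:[KXQ] = -63/10

Assign J = (0, 0), Y = (1, 0), X = (0, 1) — the answer is frame-independent, so this choice is without loss of generality.
1. Q lies on line YJ with YQ:QJ = 5:2 ⇒ Q = (2/7, 0)
2. K lies on line XJ with XK:KJ = 1:3 ⇒ K = (0, 3/4)
3. L lies on line JK with JL:LK = 3:2 ⇒ L = (0, 9/20)
2·[LJY] = 9/20, 2·[KXQ] = -1/14
[LJY]:[KXQ] = 9/20:-1/14 = -63/10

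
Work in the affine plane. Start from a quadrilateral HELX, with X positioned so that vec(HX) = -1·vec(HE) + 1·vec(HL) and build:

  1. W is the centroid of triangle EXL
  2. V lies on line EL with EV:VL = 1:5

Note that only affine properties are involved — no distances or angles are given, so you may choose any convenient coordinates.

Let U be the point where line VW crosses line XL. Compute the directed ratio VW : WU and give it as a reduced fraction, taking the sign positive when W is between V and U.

VW:WU = 3/2

Set H = (0, 0), E = (1, 0), L = (0, 1), X = (-1, 1); any affine frame gives the same invariant.
1. W is the centroid of triangle EXL ⇒ W = (0, 2/3)
2. V lies on line EL with EV:VL = 1:5 ⇒ V = (5/6, 1/6)
line VW meets XL at U = (-5/9, 1)
W = V + t·(U−V) with t = 3/5, so VW:WU = 3/5:2/5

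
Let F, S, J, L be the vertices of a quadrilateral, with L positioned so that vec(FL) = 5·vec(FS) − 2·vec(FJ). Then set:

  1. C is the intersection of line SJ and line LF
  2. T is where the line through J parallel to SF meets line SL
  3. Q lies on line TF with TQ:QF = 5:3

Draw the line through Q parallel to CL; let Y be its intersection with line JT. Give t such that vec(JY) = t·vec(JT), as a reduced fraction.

t = 31/16

Work in coordinates with F = (0, 0), S = (1, 0), J = (0, 1), L = (5, -2).
1. C is the intersection of line SJ and line LF ⇒ C = (5/3, -2/3)
2. T is where the line through J parallel to SF meets line SL ⇒ T = (-1, 1)
3. Q lies on line TF with TQ:QF = 5:3 ⇒ Q = (-3/8, 3/8)
through Q parallel to CL: direction (10/3, -4/3); meets JT at Y = (-31/16, 1)
Y = J + t·(T−J) with t = 31/16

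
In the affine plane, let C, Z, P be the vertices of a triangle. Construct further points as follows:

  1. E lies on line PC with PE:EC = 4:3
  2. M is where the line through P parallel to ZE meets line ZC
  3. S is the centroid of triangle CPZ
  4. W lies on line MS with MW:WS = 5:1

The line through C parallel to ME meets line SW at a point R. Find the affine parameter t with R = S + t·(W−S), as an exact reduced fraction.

Choose coordinates C = (0, 0), Z = (1, 0), P = (0, 1).
1. E lies on line PC with PE:EC = 4:3 ⇒ E = (0, 3/7)
2. M is where the line through P parallel to ZE meets line ZC ⇒ M = (7/3, 0)
3. S is the centroid of triangle CPZ ⇒ S = (1/3, 1/3)
4. W lies on line MS with MW:WS = 5:1 ⇒ W = (2/3, 5/18)
through C parallel to ME: direction (-7/3, 3/7); meets SW at R = (-343/15, 21/5)
R = S + t·(W−S) with t = -348/5

t = -348/5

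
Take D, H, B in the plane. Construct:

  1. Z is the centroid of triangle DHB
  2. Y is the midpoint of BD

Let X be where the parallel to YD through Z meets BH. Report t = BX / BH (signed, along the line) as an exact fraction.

t = 1/3

Choose coordinates D = (0, 0), H = (1, 0), B = (0, 1).
1. Z is the centroid of triangle DHB ⇒ Z = (1/3, 1/3)
2. Y is the midpoint of BD ⇒ Y = (0, 1/2)
through Z parallel to YD: direction (0, -1/2); meets BH at X = (1/3, 2/3)
X = B + t·(H−B) with t = 1/3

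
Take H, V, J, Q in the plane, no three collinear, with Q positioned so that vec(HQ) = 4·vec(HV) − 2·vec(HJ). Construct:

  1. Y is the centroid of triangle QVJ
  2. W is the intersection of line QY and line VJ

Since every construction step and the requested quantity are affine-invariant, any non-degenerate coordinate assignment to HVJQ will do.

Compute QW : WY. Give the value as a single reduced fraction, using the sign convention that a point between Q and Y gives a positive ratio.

Choose coordinates H = (0, 0), V = (1, 0), J = (0, 1), Q = (4, -2).
1. Y is the centroid of triangle QVJ ⇒ Y = (5/3, -1/3)
2. W is the intersection of line QY and line VJ ⇒ W = (1/2, 1/2)
W = Q + t·(Y−Q) with t = 3/2, so QW:WY = t:(1−t) = 3/2:-1/2

QW:WY = -3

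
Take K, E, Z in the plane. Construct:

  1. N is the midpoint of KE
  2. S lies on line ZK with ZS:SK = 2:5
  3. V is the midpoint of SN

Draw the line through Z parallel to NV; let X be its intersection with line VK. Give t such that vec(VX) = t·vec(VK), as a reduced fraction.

Assign K = (0, 0), E = (1, 0), Z = (0, 1) — the answer is frame-independent, so this choice is without loss of generality.
1. N is the midpoint of KE ⇒ N = (1/2, 0)
2. S lies on line ZK with ZS:SK = 2:5 ⇒ S = (0, 5/7)
3. V is the midpoint of SN ⇒ V = (1/4, 5/14)
through Z parallel to NV: direction (-1/4, 5/14); meets VK at X = (7/20, 1/2)
X = V + t·(K−V) with t = -2/5

t = -2/5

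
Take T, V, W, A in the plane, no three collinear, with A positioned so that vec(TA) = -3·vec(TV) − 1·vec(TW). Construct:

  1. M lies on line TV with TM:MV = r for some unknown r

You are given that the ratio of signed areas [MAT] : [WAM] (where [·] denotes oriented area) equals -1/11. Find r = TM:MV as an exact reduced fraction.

r = 1/2

Choose coordinates T = (0, 0), V = (1, 0), W = (0, 1), A = (-3, -1).
1. With TM:MV = r, write λ = r/(r+1) so M = T + λ·(V−T); M is affine-linear in λ
Every point depending on M is an affine combination of M and λ-independent points, so each such coordinate is linear in λ; the λ² term in each signed area is a multiple of (V−T)×(V−T) = 0, so 2·[MAT] and 2·[WAM] are each linear in λ. Evaluating at λ=0 and λ=1:
  2·[MAT] = −λ,   2·[WAM] = 2·λ + 3
So [MAT]:[WAM] = (−λ) / (2·λ + 3). Setting this equal to -1/11:
  −λ = -1/11·(2·λ + 3)  ⇒  λ = 1/3
Then r = λ/(1−λ) = (1/3)/(2/3) = 1/2. Check: with r = 1/2, M = (1/3, 0) and [MAT]:[WAM] = -1/11 as required.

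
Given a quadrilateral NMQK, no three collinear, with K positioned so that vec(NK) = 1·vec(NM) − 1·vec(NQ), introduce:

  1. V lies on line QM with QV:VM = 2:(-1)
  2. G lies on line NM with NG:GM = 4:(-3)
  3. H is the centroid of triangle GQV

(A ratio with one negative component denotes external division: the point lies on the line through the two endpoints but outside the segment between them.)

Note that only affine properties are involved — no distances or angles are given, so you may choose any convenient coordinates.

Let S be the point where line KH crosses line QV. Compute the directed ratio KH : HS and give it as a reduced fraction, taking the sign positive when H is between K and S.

Work in coordinates with N = (0, 0), M = (1, 0), Q = (0, 1), K = (1, -1).
1. V lies on line QM with QV:VM = 2:(-1) ⇒ V = (2, -1)
2. G lies on line NM with NG:GM = 4:(-3) ⇒ G = (4, 0)
3. H is the centroid of triangle GQV ⇒ H = (2, 0)
line KH meets QV at S = (3/2, -1/2)
H = K + t·(S−K) with t = 2, so KH:HS = 2:-1

KH:HS = -2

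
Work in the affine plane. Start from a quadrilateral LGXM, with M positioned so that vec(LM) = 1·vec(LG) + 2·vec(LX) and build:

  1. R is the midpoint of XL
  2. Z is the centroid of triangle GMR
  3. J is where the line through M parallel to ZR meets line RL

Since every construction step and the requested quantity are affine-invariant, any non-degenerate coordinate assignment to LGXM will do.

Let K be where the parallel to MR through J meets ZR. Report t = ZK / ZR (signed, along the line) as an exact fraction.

Assign L = (0, 0), G = (1, 0), X = (0, 1), M = (1, 2) — the answer is frame-independent, so this choice is without loss of generality.
1. R is the midpoint of XL ⇒ R = (0, 1/2)
2. Z is the centroid of triangle GMR ⇒ Z = (2/3, 5/6)
3. J is where the line through M parallel to ZR meets line RL ⇒ J = (0, 3/2)
through J parallel to MR: direction (-1, -3/2); meets ZR at K = (-1, 0)
K = Z + t·(R−Z) with t = 5/2

t = 5/2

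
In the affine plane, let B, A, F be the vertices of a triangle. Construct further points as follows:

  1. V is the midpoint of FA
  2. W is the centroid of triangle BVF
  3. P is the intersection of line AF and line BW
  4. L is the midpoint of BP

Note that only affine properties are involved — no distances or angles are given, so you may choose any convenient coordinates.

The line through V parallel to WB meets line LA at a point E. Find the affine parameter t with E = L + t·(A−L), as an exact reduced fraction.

Choose coordinates B = (0, 0), A = (1, 0), F = (0, 1).
1. V is the midpoint of FA ⇒ V = (1/2, 1/2)
2. W is the centroid of triangle BVF ⇒ W = (1/6, 1/2)
3. P is the intersection of line AF and line BW ⇒ P = (1/4, 3/4)
4. L is the midpoint of BP ⇒ L = (1/8, 3/8)
through V parallel to WB: direction (-1/6, -1/2); meets LA at E = (5/12, 1/4)
E = L + t·(A−L) with t = 1/3

t = 1/3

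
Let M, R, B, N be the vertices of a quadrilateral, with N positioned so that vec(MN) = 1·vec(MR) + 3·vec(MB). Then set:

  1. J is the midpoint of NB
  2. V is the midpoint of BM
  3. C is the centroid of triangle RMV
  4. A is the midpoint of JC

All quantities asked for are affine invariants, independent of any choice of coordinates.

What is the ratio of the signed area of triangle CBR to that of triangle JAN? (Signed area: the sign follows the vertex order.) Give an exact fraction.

[CBR]:[JAN] = -4/3

Choose coordinates M = (0, 0), R = (1, 0), B = (0, 1), N = (1, 3).
1. J is the midpoint of NB ⇒ J = (1/2, 2)
2. V is the midpoint of BM ⇒ V = (0, 1/2)
3. C is the centroid of triangle RMV ⇒ C = (1/3, 1/6)
4. A is the midpoint of JC ⇒ A = (5/12, 13/12)
2·[CBR] = -1/2, 2·[JAN] = 3/8
[CBR]:[JAN] = -1/2:3/8 = -4/3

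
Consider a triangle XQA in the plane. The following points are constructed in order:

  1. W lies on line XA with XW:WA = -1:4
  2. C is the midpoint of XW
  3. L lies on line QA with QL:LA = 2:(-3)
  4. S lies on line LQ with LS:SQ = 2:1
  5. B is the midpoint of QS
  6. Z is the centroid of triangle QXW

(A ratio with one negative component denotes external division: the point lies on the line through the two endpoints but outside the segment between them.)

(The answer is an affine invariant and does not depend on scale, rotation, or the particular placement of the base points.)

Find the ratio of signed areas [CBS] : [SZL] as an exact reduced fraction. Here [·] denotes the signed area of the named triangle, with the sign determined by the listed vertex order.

Work in coordinates with X = (0, 0), Q = (1, 0), A = (0, 1).
1. W lies on line XA with XW:WA = -1:4 ⇒ W = (0, -1/3)
2. C is the midpoint of XW ⇒ C = (0, -1/6)
3. L lies on line QA with QL:LA = 2:(-3) ⇒ L = (3, -2)
4. S lies on line LQ with LS:SQ = 2:1 ⇒ S = (5/3, -2/3)
5. B is the midpoint of QS ⇒ B = (4/3, -1/3)
6. Z is the centroid of triangle QXW ⇒ Z = (1/3, -1/9)
2·[CBS] = -7/18, 2·[SZL] = 28/27
[CBS]:[SZL] = -7/18:28/27 = -3/8

[CBS]:[SZL] = -3/8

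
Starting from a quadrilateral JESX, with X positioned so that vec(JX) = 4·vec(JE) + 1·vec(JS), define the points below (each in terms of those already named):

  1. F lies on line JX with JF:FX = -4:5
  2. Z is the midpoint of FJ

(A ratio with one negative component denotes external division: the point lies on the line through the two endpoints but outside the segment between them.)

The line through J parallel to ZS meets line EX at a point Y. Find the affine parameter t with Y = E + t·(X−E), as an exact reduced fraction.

Choose coordinates J = (0, 0), E = (1, 0), S = (0, 1), X = (4, 1).
1. F lies on line JX with JF:FX = -4:5 ⇒ F = (-16, -4)
2. Z is the midpoint of FJ ⇒ Z = (-8, -2)
through J parallel to ZS: direction (8, 3); meets EX at Y = (-8, -3)
Y = E + t·(X−E) with t = -3

t = -3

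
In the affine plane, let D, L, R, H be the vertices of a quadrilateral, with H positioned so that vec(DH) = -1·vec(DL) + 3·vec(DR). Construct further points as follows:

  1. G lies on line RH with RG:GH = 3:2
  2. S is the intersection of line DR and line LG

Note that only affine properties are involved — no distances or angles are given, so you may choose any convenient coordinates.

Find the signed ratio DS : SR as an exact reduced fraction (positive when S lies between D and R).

Work in coordinates with D = (0, 0), L = (1, 0), R = (0, 1), H = (-1, 3).
1. G lies on line RH with RG:GH = 3:2 ⇒ G = (-3/5, 11/5)
2. S is the intersection of line DR and line LG ⇒ S = (0, 11/8)
S = D + t·(R−D) with t = 11/8, so DS:SR = t:(1−t) = 11/8:-3/8

DS:SR = -11/3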